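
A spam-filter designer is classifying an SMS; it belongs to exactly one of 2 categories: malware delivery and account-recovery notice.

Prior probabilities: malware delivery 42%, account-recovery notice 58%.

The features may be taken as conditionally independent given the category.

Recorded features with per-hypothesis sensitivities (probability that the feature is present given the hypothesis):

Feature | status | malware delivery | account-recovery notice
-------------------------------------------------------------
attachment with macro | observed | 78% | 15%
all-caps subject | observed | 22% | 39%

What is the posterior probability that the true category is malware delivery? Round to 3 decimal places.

For each hypothesis, the unnormalized posterior weight is prior × product of the feature likelihoods:
  malware delivery: 0.42 × 0.78 × 0.22 = 0.072072
  account-recovery notice: 0.58 × 0.15 × 0.39 = 0.03393
Marginal likelihood of the evidence = 0.106.
P(malware delivery | evidence) = 0.072072 / 0.106 ≈ 0.680.

0.680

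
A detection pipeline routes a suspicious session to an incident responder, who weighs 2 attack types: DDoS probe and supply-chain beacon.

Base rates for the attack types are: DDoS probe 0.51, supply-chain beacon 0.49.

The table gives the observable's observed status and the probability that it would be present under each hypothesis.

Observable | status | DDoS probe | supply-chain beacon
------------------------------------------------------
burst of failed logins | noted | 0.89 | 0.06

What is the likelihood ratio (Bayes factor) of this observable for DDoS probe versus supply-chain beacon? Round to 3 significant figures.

14.8

The Bayes factor is the ratio of the two likelihoods.
  DDoS probe: 0.89
  supply-chain beacon: 0.06
Bayes factor = 0.89 / 0.06 ≈ 14.8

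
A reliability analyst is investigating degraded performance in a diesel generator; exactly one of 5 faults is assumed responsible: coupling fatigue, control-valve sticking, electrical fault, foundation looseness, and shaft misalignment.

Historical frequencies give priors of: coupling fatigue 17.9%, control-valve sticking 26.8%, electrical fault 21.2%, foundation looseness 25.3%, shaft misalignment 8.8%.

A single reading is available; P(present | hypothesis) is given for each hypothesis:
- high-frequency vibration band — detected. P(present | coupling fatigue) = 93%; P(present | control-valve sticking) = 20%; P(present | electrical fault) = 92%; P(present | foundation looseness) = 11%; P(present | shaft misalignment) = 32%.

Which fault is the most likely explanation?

electrical fault

For each hypothesis, the unnormalized posterior weight is prior × likelihood:
  coupling fatigue: 0.179 × 0.93 = 0.16647
  control-valve sticking: 0.268 × 0.20 = 0.0536
  electrical fault: 0.212 × 0.92 = 0.19504
  foundation looseness: 0.253 × 0.11 = 0.02783
  shaft misalignment: 0.088 × 0.32 = 0.02816
Marginal likelihood of the evidence = 0.4711.
P(coupling fatigue | evidence) ≈ 0.16647 / 0.4711 ≈ 0.353
P(control-valve sticking | evidence) ≈ 0.0536 / 0.4711 ≈ 0.114
P(electrical fault | evidence) ≈ 0.19504 / 0.4711 ≈ 0.414
P(foundation looseness | evidence) ≈ 0.02783 / 0.4711 ≈ 0.059
P(shaft misalignment | evidence) ≈ 0.02816 / 0.4711 ≈ 0.060
The largest is 0.414, so electrical fault is most probable.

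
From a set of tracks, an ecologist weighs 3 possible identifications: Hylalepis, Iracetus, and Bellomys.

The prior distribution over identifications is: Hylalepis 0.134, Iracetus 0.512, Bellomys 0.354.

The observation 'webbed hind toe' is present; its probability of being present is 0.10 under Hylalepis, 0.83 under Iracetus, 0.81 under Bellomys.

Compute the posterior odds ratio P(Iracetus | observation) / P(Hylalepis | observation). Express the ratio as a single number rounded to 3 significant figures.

Unnormalized posterior weight (prior times the observation likelihood) for each of the two hypotheses:
  Iracetus: 0.512 × 0.83 = 0.42496
  Hylalepis: 0.134 × 0.10 = 0.0134
Posterior odds = 0.42496 / 0.0134 ≈ 31.7.

31.7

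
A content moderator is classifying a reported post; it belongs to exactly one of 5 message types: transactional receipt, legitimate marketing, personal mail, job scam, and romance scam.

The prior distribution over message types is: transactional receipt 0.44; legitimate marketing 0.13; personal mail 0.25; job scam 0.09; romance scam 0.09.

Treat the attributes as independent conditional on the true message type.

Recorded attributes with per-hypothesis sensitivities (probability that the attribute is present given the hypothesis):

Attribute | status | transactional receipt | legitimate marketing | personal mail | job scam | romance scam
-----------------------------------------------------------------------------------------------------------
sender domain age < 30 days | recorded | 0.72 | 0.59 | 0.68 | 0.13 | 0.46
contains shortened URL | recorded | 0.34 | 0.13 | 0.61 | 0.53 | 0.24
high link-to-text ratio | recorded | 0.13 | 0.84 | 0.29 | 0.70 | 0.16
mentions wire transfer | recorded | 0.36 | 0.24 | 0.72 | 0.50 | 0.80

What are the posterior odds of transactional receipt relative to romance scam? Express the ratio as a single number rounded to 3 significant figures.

The normalizing constant cancels in an odds ratio, so compute prior × likelihood for the two hypotheses only:
  transactional receipt: 0.44 × 0.72 × 0.34 × 0.13 × 0.36 = 0.0050409
  romance scam: 0.09 × 0.46 × 0.24 × 0.16 × 0.80 = 0.0012718
Posterior odds = 0.0050409 / 0.0012718 ≈ 3.96.

3.96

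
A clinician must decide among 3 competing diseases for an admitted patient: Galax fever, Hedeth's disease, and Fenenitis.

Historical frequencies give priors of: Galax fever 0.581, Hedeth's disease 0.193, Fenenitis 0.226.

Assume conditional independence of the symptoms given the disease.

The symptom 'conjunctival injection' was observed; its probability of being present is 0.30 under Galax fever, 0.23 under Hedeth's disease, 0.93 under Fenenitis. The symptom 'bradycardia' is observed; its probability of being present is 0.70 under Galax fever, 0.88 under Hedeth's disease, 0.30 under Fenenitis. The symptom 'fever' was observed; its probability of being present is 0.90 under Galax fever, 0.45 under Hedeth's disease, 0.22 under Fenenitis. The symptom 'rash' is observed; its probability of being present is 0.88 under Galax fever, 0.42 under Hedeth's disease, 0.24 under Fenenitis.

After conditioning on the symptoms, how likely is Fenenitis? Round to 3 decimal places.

0.031

By Bayes' rule with conditional independence, the unnormalized weight for each hypothesis is prior × ∏ likelihoods:
  Galax fever: 0.581 × 0.30 × 0.70 × 0.90 × 0.88 = 0.096632
  Hedeth's disease: 0.193 × 0.23 × 0.88 × 0.45 × 0.42 = 0.0073829
  Fenenitis: 0.226 × 0.93 × 0.30 × 0.22 × 0.24 = 0.0033293
Marginal likelihood of the evidence = 0.10734.
P(Fenenitis | evidence) = 0.0033293 / 0.10734 ≈ 0.031.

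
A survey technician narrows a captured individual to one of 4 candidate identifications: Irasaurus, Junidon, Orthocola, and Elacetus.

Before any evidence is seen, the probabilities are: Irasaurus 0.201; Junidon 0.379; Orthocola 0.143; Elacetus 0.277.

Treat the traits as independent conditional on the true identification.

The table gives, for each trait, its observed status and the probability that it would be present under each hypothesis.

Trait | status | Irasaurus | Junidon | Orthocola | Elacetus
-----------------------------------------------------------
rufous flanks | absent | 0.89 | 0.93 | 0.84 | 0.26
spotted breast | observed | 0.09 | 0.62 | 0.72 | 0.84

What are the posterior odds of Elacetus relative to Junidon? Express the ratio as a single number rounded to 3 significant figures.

10.5

The normalizing constant cancels in an odds ratio, so compute prior × likelihood for the two hypotheses only (using 1 − P(present | H) for each absent trait):
  Elacetus: 0.277 × (1 − 0.26) × 0.84 = 0.17218
  Junidon: 0.379 × (1 − 0.93) × 0.62 = 0.016449
Posterior odds = 0.17218 / 0.016449 ≈ 10.5.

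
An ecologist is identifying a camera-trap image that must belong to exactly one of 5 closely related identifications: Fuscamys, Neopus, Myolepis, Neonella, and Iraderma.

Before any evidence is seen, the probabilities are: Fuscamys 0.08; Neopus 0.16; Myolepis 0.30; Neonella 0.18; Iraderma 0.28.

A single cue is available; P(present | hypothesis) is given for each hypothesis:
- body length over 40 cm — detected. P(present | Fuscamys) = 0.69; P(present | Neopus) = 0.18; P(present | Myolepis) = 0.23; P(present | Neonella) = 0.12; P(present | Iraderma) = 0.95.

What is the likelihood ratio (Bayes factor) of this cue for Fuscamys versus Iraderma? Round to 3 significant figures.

Likelihood of this cue under each hypothesis:
  Fuscamys: 0.69
  Iraderma: 0.95
Bayes factor = 0.69 / 0.95 ≈ 0.726

0.726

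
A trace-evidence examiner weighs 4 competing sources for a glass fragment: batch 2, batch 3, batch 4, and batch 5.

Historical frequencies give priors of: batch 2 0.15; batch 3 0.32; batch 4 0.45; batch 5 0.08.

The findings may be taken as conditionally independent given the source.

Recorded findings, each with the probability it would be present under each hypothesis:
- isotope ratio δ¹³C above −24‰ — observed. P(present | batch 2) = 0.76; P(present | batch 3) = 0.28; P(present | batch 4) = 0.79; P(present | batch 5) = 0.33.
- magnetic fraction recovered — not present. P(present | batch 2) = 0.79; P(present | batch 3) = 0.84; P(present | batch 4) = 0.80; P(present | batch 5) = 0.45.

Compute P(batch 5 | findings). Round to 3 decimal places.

0.117

For each hypothesis, the unnormalized posterior weight is prior × product of the finding likelihoods (using 1 − P(present | H) for each absent finding):
  batch 2: 0.15 × 0.76 × (1 − 0.79) = 0.02394
  batch 3: 0.32 × 0.28 × (1 − 0.84) = 0.014336
  batch 4: 0.45 × 0.79 × (1 − 0.80) = 0.0711
  batch 5: 0.08 × 0.33 × (1 − 0.45) = 0.01452
Marginal likelihood of the evidence = 0.1239.
P(batch 5 | evidence) = 0.01452 / 0.1239 ≈ 0.117.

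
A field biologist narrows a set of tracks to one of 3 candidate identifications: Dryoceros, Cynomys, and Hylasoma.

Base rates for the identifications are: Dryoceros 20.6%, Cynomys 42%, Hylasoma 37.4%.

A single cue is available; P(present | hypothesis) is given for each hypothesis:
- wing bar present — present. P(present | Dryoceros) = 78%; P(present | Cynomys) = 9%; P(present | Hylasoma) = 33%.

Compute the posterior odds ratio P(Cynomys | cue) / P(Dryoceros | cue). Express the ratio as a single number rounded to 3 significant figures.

Unnormalized posterior weight (prior times the cue likelihood) for each of the two hypotheses:
  Cynomys: 0.420 × 0.09 = 0.0378
  Dryoceros: 0.206 × 0.78 = 0.16068
Odds(Cynomys : Dryoceros) = 0.0378 / 0.16068 ≈ 0.235.

0.235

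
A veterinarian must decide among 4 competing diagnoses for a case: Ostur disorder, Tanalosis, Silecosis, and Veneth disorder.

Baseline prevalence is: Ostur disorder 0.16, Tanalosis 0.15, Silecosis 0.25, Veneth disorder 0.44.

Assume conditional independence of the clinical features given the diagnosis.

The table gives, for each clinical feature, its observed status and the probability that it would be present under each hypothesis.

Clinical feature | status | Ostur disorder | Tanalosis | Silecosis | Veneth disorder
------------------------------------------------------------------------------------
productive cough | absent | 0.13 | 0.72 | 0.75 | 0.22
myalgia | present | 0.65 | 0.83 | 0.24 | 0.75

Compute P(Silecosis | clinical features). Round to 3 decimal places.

0.038

By Bayes' rule with conditional independence, the unnormalized weight for each hypothesis is prior × ∏ likelihoods (using 1 − P(present | H) for each absent clinical feature):
  Ostur disorder: 0.16 × (1 − 0.13) × 0.65 = 0.09048
  Tanalosis: 0.15 × (1 − 0.72) × 0.83 = 0.03486
  Silecosis: 0.25 × (1 − 0.75) × 0.24 = 0.015
  Veneth disorder: 0.44 × (1 − 0.22) × 0.75 = 0.2574
Marginal likelihood of the evidence = 0.39774.
P(Silecosis | evidence) = 0.015 / 0.39774 ≈ 0.038.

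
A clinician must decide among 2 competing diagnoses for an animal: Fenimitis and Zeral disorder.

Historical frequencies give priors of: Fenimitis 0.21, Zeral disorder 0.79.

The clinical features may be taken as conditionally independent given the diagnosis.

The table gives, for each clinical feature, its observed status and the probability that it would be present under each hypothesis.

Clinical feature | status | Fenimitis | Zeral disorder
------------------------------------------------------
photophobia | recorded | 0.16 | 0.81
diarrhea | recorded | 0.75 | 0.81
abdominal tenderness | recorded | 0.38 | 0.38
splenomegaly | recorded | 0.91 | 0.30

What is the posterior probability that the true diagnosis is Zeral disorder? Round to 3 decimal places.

Multiply each prior by the joint likelihood of the clinical feature pattern:
  Fenimitis: 0.21 × 0.16 × 0.75 × 0.38 × 0.91 = 0.0087142
  Zeral disorder: 0.79 × 0.81 × 0.81 × 0.38 × 0.30 = 0.059088
Marginal likelihood of the evidence = 0.067803.
P(Zeral disorder | evidence) = 0.059088 / 0.067803 ≈ 0.871.

0.871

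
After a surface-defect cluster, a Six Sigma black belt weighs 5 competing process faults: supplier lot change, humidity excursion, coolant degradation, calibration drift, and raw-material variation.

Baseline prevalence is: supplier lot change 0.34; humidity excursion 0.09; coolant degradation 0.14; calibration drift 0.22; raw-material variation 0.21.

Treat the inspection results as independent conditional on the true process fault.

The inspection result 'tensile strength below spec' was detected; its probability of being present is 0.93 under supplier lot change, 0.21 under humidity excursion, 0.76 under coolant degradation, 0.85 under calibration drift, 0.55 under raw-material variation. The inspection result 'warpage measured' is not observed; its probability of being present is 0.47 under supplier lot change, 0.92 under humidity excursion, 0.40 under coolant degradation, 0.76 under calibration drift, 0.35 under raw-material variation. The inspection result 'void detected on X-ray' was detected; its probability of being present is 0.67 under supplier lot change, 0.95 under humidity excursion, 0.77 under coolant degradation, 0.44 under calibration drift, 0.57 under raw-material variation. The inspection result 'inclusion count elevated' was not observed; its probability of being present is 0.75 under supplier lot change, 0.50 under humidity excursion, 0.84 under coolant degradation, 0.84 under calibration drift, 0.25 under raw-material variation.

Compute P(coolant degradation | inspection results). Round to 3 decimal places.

0.109

Multiply each prior by the joint likelihood of the inspection result pattern (using 1 − P(present | H) for each absent inspection result):
  supplier lot change: 0.34 × 0.93 × (1 − 0.47) × 0.67 × (1 − 0.75) = 0.028071
  humidity excursion: 0.09 × 0.21 × (1 − 0.92) × 0.95 × (1 − 0.50) = 0.0007182
  coolant degradation: 0.14 × 0.76 × (1 − 0.40) × 0.77 × (1 − 0.84) = 0.0078651
  calibration drift: 0.22 × 0.85 × (1 − 0.76) × 0.44 × (1 − 0.84) = 0.0031596
  raw-material variation: 0.21 × 0.55 × (1 − 0.35) × 0.57 × (1 − 0.25) = 0.032095
Marginal likelihood of the evidence = 0.071908.
P(coolant degradation | evidence) = 0.0078651 / 0.071908 ≈ 0.109.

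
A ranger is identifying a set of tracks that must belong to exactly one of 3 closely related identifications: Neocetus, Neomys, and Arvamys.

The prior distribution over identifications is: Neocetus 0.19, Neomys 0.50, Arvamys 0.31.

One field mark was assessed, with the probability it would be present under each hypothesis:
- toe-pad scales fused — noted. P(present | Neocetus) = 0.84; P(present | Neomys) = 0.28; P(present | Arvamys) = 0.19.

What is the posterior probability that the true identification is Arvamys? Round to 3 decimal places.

0.164

By Bayes' rule, the unnormalized weight for each hypothesis is prior × likelihood:
  Neocetus: 0.19 × 0.84 = 0.1596
  Neomys: 0.50 × 0.28 = 0.14
  Arvamys: 0.31 × 0.19 = 0.0589
Normalizing constant Z = 0.1596 + 0.14 + 0.0589 = 0.3585.
P(Arvamys | evidence) = 0.0589 / 0.3585 ≈ 0.164.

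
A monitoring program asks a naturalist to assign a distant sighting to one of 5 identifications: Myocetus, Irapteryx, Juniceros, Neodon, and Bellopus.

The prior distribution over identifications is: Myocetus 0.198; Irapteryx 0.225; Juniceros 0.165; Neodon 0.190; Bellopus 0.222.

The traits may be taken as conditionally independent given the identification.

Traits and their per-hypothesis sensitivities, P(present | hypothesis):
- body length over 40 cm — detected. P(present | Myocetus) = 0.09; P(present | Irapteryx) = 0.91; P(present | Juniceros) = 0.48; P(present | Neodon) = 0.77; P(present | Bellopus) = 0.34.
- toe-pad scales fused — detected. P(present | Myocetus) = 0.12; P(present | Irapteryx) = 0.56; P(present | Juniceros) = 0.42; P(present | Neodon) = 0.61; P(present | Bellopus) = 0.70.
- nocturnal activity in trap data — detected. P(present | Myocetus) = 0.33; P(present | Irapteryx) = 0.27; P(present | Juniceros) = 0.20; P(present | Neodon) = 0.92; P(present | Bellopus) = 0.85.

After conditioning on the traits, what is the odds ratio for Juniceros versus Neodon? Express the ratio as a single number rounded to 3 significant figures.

0.0810

Posterior odds equal prior odds times the likelihood ratio; only the two competing hypotheses matter.
  Juniceros: 0.165 × 0.48 × 0.42 × 0.20 = 0.0066528
  Neodon: 0.190 × 0.77 × 0.61 × 0.92 = 0.082104
Posterior odds = 0.0066528 / 0.082104 ≈ 0.0810.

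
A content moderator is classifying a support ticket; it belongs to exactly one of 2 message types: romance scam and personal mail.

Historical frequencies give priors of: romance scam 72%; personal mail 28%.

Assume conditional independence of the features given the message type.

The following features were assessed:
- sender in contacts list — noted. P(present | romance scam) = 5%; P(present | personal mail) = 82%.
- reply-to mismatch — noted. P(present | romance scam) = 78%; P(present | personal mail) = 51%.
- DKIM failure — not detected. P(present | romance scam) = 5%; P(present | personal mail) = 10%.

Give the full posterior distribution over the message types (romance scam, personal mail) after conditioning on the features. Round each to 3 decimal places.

0.202, 0.798

By Bayes' rule with conditional independence, the unnormalized weight for each hypothesis is prior × ∏ likelihoods (using 1 − P(present | H) for each absent feature):
  romance scam: 0.72 × 0.05 × 0.78 × (1 − 0.05) = 0.026676
  personal mail: 0.28 × 0.82 × 0.51 × (1 − 0.10) = 0.10539
Normalizing constant Z = 0.026676 + 0.10539 = 0.13206.
P(romance scam | evidence) = 0.026676 / 0.13206 ≈ 0.202
P(personal mail | evidence) = 0.10539 / 0.13206 ≈ 0.798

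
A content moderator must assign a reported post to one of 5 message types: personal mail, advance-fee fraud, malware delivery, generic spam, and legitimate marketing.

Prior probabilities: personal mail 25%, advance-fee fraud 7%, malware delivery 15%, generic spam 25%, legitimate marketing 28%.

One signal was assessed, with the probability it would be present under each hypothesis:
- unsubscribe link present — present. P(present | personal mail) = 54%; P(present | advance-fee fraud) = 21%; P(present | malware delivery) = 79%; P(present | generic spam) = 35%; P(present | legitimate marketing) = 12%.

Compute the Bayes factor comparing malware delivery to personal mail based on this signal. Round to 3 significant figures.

1.46

The Bayes factor is the ratio of the two likelihoods.
  malware delivery: 0.79
  personal mail: 0.54
Bayes factor = 0.79 / 0.54 ≈ 1.46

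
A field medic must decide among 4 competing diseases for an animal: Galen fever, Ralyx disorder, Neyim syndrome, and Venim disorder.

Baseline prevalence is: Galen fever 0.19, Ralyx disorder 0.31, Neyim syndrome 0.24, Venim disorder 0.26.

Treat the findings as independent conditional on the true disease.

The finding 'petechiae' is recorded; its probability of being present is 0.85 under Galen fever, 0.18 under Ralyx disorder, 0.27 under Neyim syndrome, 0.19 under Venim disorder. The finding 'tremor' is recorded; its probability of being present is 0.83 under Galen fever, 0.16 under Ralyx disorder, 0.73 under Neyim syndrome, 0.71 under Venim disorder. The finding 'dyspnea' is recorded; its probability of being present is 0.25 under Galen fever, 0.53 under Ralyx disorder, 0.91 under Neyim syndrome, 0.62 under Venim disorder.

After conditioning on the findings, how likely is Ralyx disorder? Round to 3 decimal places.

0.046

Multiply each prior by the joint likelihood of the evidence pattern:
  Galen fever: 0.19 × 0.85 × 0.83 × 0.25 = 0.033511
  Ralyx disorder: 0.31 × 0.18 × 0.16 × 0.53 = 0.0047318
  Neyim syndrome: 0.24 × 0.27 × 0.73 × 0.91 = 0.043047
  Venim disorder: 0.26 × 0.19 × 0.71 × 0.62 = 0.021746
The unnormalized weights sum to 0.10304.
P(Ralyx disorder | evidence) = 0.0047318 / 0.10304 ≈ 0.046.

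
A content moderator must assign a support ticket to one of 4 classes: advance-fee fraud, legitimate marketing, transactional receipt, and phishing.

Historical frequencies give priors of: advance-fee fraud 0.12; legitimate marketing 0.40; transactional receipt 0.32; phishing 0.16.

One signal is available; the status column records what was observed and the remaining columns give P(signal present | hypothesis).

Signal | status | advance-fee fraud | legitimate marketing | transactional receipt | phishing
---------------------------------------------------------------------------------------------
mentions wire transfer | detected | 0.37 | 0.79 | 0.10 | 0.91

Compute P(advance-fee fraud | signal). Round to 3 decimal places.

Multiply each prior by the likelihood of the signal:
  advance-fee fraud: 0.12 × 0.37 = 0.0444
  legitimate marketing: 0.40 × 0.79 = 0.316
  transactional receipt: 0.32 × 0.10 = 0.032
  phishing: 0.16 × 0.91 = 0.1456
Marginal likelihood of the evidence = 0.538.
P(advance-fee fraud | evidence) = 0.0444 / 0.538 ≈ 0.083.

0.083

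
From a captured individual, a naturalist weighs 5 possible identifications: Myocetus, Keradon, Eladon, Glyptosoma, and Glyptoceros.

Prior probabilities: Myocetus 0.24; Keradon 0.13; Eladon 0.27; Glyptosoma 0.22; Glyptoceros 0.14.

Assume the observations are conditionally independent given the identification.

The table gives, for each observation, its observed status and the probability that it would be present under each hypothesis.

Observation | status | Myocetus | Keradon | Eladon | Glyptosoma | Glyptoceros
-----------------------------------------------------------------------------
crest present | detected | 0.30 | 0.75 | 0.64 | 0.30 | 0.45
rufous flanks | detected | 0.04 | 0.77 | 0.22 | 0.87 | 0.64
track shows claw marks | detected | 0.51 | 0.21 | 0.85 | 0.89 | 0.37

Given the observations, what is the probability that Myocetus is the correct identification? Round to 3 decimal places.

By Bayes' rule with conditional independence, the unnormalized weight for each hypothesis is prior × ∏ likelihoods:
  Myocetus: 0.24 × 0.30 × 0.04 × 0.51 = 0.0014688
  Keradon: 0.13 × 0.75 × 0.77 × 0.21 = 0.015766
  Eladon: 0.27 × 0.64 × 0.22 × 0.85 = 0.032314
  Glyptosoma: 0.22 × 0.30 × 0.87 × 0.89 = 0.051104
  Glyptoceros: 0.14 × 0.45 × 0.64 × 0.37 = 0.014918
Marginal likelihood of the evidence = 0.11557.
P(Myocetus | evidence) = 0.0014688 / 0.11557 ≈ 0.013.

0.013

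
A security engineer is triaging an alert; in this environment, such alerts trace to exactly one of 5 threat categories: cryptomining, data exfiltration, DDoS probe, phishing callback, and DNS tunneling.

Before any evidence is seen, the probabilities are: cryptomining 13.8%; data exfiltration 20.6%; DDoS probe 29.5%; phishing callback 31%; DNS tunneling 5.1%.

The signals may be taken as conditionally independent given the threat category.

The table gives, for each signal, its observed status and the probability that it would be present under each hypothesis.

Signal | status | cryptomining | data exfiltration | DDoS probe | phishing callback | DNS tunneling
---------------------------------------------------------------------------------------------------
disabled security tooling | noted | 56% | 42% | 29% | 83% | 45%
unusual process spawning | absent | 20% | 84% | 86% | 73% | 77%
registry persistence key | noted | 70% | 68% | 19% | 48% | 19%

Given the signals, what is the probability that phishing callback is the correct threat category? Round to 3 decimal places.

Multiply each prior by the joint likelihood of the signal pattern (using 1 − P(present | H) for each absent signal):
  cryptomining: 0.138 × 0.56 × (1 − 0.20) × 0.70 = 0.043277
  data exfiltration: 0.206 × 0.42 × (1 − 0.84) × 0.68 = 0.0094134
  DDoS probe: 0.295 × 0.29 × (1 − 0.86) × 0.19 = 0.0022756
  phishing callback: 0.310 × 0.83 × (1 − 0.73) × 0.48 = 0.033346
  DNS tunneling: 0.051 × 0.45 × (1 − 0.77) × 0.19 = 0.0010029
The unnormalized weights sum to 0.089315.
P(phishing callback | evidence) = 0.033346 / 0.089315 ≈ 0.373.

0.373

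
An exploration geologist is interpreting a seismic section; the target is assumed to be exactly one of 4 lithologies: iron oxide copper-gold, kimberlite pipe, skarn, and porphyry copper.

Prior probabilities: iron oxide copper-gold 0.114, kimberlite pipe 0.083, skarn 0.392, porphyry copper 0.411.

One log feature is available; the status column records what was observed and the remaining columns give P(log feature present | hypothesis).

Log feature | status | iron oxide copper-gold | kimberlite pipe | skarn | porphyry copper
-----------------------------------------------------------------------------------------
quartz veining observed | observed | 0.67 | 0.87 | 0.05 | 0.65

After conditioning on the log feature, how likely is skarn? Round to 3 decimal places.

0.045

By Bayes' rule, the unnormalized weight for each hypothesis is prior × likelihood:
  iron oxide copper-gold: 0.114 × 0.67 = 0.07638
  kimberlite pipe: 0.083 × 0.87 = 0.07221
  skarn: 0.392 × 0.05 = 0.0196
  porphyry copper: 0.411 × 0.65 = 0.26715
The unnormalized weights sum to 0.43534.
P(skarn | evidence) = 0.0196 / 0.43534 ≈ 0.045.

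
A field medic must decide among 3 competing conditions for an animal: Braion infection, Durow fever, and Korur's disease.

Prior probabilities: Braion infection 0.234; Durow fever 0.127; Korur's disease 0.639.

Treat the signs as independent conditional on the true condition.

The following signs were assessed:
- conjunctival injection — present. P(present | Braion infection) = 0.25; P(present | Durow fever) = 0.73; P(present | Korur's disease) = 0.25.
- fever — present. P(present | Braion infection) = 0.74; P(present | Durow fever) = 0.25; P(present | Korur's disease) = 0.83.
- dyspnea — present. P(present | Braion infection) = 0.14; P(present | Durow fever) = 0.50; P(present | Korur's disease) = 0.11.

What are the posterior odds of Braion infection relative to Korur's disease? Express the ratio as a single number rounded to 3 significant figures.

0.416

The normalizing constant cancels in an odds ratio, so compute prior × likelihood for the two hypotheses only:
  Braion infection: 0.234 × 0.25 × 0.74 × 0.14 = 0.0060606
  Korur's disease: 0.639 × 0.25 × 0.83 × 0.11 = 0.014585
Posterior odds = 0.0060606 / 0.014585 ≈ 0.416.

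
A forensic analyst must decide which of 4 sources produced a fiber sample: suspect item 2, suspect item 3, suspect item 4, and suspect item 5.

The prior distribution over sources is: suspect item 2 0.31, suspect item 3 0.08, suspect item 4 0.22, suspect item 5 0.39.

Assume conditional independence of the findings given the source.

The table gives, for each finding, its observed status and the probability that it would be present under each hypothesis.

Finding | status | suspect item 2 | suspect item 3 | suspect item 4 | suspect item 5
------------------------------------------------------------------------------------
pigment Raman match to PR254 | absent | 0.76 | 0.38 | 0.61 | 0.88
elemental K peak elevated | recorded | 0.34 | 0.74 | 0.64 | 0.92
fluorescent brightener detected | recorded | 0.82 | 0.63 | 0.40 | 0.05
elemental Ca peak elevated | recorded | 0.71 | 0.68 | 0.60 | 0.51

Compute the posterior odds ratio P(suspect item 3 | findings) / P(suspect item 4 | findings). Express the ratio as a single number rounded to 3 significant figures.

1.19

Posterior odds equal prior odds times the likelihood ratio; only the two competing hypotheses matter (using 1 − P(present | H) for each absent finding).
  suspect item 3: 0.08 × (1 − 0.38) × 0.74 × 0.63 × 0.68 = 0.015724
  suspect item 4: 0.22 × (1 − 0.61) × 0.64 × 0.40 × 0.60 = 0.013179
Posterior odds = 0.015724 / 0.013179 ≈ 1.19.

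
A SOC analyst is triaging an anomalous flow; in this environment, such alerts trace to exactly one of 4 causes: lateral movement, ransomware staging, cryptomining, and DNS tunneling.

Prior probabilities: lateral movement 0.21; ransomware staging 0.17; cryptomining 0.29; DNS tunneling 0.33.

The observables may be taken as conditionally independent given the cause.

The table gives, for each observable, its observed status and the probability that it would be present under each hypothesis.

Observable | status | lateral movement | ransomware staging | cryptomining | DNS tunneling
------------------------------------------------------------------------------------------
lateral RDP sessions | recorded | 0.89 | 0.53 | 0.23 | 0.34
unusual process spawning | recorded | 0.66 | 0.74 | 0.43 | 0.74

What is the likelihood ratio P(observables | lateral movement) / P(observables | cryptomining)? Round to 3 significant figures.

5.94

Joint likelihood of the observable pattern under each hypothesis:
  lateral movement: 0.89 × 0.66 = 0.5874
  cryptomining: 0.23 × 0.43 = 0.0989
Bayes factor = 0.5874 / 0.0989 ≈ 5.94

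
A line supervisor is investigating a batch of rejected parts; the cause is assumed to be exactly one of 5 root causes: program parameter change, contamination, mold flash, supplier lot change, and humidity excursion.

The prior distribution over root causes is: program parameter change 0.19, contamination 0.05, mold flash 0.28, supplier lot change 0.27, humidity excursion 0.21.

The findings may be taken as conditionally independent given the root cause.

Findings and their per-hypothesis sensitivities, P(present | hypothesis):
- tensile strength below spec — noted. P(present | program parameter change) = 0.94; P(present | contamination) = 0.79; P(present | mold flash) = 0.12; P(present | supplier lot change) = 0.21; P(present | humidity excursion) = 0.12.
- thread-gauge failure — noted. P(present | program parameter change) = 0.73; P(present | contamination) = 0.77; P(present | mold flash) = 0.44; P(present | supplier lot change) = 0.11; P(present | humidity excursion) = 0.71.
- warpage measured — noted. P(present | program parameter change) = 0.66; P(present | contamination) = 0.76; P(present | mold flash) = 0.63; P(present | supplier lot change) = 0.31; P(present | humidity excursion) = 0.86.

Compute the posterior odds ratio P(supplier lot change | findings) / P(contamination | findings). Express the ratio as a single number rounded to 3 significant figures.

The normalizing constant cancels in an odds ratio, so compute prior × likelihood for the two hypotheses only:
  supplier lot change: 0.27 × 0.21 × 0.11 × 0.31 = 0.0019335
  contamination: 0.05 × 0.79 × 0.77 × 0.76 = 0.023115
Posterior odds = 0.0019335 / 0.023115 ≈ 0.0836.

0.0836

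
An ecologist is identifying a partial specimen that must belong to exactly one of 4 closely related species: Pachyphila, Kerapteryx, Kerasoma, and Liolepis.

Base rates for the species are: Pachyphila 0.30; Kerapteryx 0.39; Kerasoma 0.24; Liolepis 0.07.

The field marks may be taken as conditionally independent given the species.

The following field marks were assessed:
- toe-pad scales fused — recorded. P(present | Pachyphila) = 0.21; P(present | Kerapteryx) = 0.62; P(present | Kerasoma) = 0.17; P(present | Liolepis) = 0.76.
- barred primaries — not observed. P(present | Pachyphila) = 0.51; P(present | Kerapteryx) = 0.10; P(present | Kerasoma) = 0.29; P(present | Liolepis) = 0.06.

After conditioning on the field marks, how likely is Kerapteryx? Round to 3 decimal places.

0.665

Multiply each prior by the joint likelihood of the field mark pattern (using 1 − P(present | H) for each absent field mark):
  Pachyphila: 0.30 × 0.21 × (1 − 0.51) = 0.03087
  Kerapteryx: 0.39 × 0.62 × (1 − 0.10) = 0.21762
  Kerasoma: 0.24 × 0.17 × (1 − 0.29) = 0.028968
  Liolepis: 0.07 × 0.76 × (1 − 0.06) = 0.050008
Marginal likelihood of the evidence = 0.32747.
P(Kerapteryx | evidence) = 0.21762 / 0.32747 ≈ 0.665.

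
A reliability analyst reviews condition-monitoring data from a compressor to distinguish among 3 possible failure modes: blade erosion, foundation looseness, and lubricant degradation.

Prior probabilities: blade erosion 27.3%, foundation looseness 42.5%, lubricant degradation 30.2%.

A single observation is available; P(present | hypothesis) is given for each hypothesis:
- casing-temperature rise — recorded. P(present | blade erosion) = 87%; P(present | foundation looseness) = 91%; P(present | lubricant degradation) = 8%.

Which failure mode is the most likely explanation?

foundation looseness

By Bayes' rule, the unnormalized weight for each hypothesis is prior × likelihood:
  blade erosion: 0.273 × 0.87 = 0.23751
  foundation looseness: 0.425 × 0.91 = 0.38675
  lubricant degradation: 0.302 × 0.08 = 0.02416
Normalizing constant Z = 0.23751 + 0.38675 + 0.02416 = 0.64842.
P(blade erosion | evidence) ≈ 0.23751 / 0.64842 ≈ 0.366
P(foundation looseness | evidence) ≈ 0.38675 / 0.64842 ≈ 0.596
P(lubricant degradation | evidence) ≈ 0.02416 / 0.64842 ≈ 0.037
The largest is 0.596, so foundation looseness is most probable.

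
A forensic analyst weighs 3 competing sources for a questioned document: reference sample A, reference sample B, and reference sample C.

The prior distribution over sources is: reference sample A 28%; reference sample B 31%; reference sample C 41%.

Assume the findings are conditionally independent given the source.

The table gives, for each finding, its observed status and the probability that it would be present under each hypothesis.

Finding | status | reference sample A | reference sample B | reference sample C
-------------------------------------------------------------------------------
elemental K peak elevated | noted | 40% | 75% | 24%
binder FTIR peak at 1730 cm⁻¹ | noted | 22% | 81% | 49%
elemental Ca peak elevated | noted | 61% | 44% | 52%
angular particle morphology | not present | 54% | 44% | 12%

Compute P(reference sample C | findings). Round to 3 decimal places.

0.293

For each hypothesis, the unnormalized posterior weight is prior × product of the finding likelihoods (using 1 − P(present | H) for each absent finding):
  reference sample A: 0.28 × 0.40 × 0.22 × 0.61 × (1 − 0.54) = 0.006914
  reference sample B: 0.31 × 0.75 × 0.81 × 0.44 × (1 − 0.44) = 0.046403
  reference sample C: 0.41 × 0.24 × 0.49 × 0.52 × (1 − 0.12) = 0.022064
Normalizing constant Z = 0.006914 + 0.046403 + 0.022064 = 0.075381.
P(reference sample C | evidence) = 0.022064 / 0.075381 ≈ 0.293.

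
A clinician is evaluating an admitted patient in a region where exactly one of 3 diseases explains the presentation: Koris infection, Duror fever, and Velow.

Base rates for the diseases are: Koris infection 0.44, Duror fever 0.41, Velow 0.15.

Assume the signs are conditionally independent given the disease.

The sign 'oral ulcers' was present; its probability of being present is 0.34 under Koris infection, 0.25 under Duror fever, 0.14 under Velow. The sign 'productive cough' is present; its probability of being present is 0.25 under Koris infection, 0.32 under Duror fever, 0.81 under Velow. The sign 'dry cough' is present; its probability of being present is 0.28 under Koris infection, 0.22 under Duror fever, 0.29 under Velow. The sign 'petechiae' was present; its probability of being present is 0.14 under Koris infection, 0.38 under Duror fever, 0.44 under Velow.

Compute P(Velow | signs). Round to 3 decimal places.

0.340

Multiply each prior by the joint likelihood of the sign pattern:
  Koris infection: 0.44 × 0.34 × 0.25 × 0.28 × 0.14 = 0.0014661
  Duror fever: 0.41 × 0.25 × 0.32 × 0.22 × 0.38 = 0.0027421
  Velow: 0.15 × 0.14 × 0.81 × 0.29 × 0.44 = 0.0021705
Marginal likelihood of the evidence = 0.0063786.
P(Velow | evidence) = 0.0021705 / 0.0063786 ≈ 0.340.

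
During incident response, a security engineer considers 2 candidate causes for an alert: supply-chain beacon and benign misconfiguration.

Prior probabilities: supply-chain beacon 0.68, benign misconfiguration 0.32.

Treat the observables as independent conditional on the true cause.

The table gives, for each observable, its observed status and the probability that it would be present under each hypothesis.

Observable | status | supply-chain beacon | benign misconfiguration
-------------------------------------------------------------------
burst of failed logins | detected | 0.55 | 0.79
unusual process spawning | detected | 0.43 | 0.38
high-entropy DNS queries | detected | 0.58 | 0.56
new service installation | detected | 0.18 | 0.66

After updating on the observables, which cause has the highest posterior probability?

benign misconfiguration

For each hypothesis, the unnormalized posterior weight is prior × product of the observable likelihoods:
  supply-chain beacon: 0.68 × 0.55 × 0.43 × 0.58 × 0.18 = 0.01679
  benign misconfiguration: 0.32 × 0.79 × 0.38 × 0.56 × 0.66 = 0.035505
The unnormalized weights sum to 0.052295.
P(supply-chain beacon | evidence) ≈ 0.01679 / 0.052295 ≈ 0.321
P(benign misconfiguration | evidence) ≈ 0.035505 / 0.052295 ≈ 0.679
The largest is 0.679, so benign misconfiguration is most probable.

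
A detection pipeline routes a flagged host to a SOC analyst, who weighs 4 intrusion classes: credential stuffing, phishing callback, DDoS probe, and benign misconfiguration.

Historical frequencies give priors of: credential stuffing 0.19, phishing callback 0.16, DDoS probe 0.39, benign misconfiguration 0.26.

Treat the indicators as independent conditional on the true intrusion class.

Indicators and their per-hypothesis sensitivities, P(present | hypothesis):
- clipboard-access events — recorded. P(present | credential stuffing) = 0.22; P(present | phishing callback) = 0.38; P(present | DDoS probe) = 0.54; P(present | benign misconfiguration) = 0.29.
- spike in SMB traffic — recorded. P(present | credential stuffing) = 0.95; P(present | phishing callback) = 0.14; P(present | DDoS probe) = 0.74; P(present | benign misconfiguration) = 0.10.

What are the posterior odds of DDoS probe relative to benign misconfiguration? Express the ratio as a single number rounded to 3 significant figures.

Unnormalized posterior weight (prior times the indicator likelihoods) for each of the two hypotheses:
  DDoS probe: 0.39 × 0.54 × 0.74 = 0.15584
  benign misconfiguration: 0.26 × 0.29 × 0.10 = 0.00754
Odds(DDoS probe : benign misconfiguration) = 0.15584 / 0.00754 ≈ 20.7.

20.7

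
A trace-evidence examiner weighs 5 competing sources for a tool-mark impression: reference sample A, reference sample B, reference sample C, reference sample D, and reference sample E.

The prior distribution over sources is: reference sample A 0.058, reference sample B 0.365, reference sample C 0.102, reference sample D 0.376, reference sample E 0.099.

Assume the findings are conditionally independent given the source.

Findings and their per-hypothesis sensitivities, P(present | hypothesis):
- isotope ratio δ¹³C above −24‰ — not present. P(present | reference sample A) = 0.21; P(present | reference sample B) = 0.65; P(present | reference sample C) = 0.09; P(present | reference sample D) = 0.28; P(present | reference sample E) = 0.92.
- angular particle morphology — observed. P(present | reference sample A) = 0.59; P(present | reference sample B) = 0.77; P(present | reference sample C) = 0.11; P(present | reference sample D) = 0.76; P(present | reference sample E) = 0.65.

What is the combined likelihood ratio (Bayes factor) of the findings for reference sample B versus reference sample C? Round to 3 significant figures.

The Bayes factor is the ratio of the joint likelihoods of the evidence pattern under the two hypotheses (using 1 − P(present | H) for each absent finding).
  reference sample B: (1 − 0.65) × 0.77 = 0.2695
  reference sample C: (1 − 0.09) × 0.11 = 0.1001
Bayes factor = 0.2695 / 0.1001 ≈ 2.69

2.69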